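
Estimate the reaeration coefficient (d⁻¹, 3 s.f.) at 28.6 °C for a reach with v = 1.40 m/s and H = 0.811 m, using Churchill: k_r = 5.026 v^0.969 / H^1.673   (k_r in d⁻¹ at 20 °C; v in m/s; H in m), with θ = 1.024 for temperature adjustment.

k_r(20) = 5.026 × 1.40^0.969 / 0.811^1.673 = 5.026 × 1.385 / 0.7044 = 9.886 d⁻¹.
k_r(28.6) = 9.886 × 1.024^(28.6−20) = 9.886 × 1.226 = 12.12 d⁻¹.

k_r ≈ 12.1 d⁻¹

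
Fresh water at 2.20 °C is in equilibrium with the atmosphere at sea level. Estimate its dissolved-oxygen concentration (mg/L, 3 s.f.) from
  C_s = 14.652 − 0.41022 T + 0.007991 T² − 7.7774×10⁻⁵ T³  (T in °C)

C_s = 14.652 − 0.41022×2.20 + 0.007991×2.20² − 7.7774×10⁻⁵×2.20³ = 13.79 mg/L.

C_s ≈ 13.8 mg/L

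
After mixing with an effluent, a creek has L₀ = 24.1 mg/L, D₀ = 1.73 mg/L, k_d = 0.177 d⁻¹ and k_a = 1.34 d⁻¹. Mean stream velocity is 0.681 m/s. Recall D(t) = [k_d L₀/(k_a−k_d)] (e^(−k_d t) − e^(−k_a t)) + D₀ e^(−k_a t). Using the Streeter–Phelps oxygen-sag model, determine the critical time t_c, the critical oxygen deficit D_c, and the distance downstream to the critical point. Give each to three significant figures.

With k_a/k_d = 7.571 and 1 − D₀(k_a−k_d)/(k_d L₀) = 0.5283,
t_c = ln(7.571 × 0.5283) / (1.34 − 0.177) = ln(4.000) / 1.163 = 1.386/1.163 = 1.192 d.
D_c = (k_d/k_a) L₀ e^(−k_d t_c) = (0.177/1.34) × 24.1 × e^(−0.177×1.192) = 0.1321 × 24.1 × 0.8098 = 2.578 mg/L.
x_c = v t_c = 0.681 m/s × 1.192 d × 86400 s/d = 70130 m ≈ 70.1 km.

t_c ≈ 1.19 d; D_c ≈ 2.58 mg/L; x_c ≈ 70.1 km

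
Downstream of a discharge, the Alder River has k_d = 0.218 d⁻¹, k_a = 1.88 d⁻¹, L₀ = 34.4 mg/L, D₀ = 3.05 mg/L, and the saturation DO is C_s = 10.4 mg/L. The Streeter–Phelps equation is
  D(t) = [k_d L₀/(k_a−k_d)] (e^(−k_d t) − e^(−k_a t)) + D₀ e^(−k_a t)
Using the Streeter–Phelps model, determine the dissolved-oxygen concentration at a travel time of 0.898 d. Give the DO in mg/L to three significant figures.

k_d L₀/(k_a−k_d) = 0.218×34.4/(1.88−0.218) = 7.499/1.662 = 4.512 mg/L.
e^(−k_d t) = e^(−0.218×0.8980) = 0.8222; e^(−k_a t) = e^(−1.88×0.8980) = 0.1848.
D = 4.512 × (0.8222 − 0.1848) + 3.05 × 0.1848 = 2.876 + 0.5638 = 3.440 mg/L.
DO = C_s − D = 10.4 − 3.440 = 6.960 mg/L.

DO ≈ 6.96 mg/L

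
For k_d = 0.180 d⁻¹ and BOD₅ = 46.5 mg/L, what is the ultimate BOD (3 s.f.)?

L₀ ≈ 78.4 mg/L

BOD₅ = L₀(1 − e^(−5k_d)) ⇒ L₀ = BOD₅ / (1 − e^(−5×0.180))
= 46.5 / (1 − 0.4066) = 46.5 / 0.5934 = 78.36 mg/L.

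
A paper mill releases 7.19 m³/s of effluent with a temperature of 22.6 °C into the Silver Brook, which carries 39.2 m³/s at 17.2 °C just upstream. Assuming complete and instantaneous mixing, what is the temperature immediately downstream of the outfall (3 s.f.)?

18.0 °C

Flow-weighted mixing: C = (Q_r C_r + Q_w C_w)/(Q_r + Q_w)
= (39.2×17.2 + 7.19×22.6)/(39.2 + 7.19) = 836.7/46.39 = 18.04 °C.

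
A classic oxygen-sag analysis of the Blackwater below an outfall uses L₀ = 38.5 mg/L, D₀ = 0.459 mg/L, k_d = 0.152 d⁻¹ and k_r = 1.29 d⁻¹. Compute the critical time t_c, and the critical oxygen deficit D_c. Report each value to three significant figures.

At the critical point dD/dt = 0, so k_d L₀ e^(−k_d t) = k_r D. Substituting D(t) from the Streeter–Phelps equation and solving for t gives
t_c = ln[(k_r/k_d)(1 − D₀(k_r−k_d)/(k_d L₀))] / (k_r−k_d).
Here k_r−k_d = 1.138 d⁻¹ and 1 − D₀(k_r−k_d)/(k_d L₀) = 1 − 0.459×1.138/(0.152×38.5) = 0.9107, so
t_c = ln(8.487 × 0.9107) / 1.138 = 2.045 / 1.138 = 1.797 d.
L(t_c) = L₀ e^(−k_d t_c) = 38.5 × 0.7610 = 29.30 mg/L, and at the critical point k_r D_c = k_d L, so D_c = (0.152/1.29) × 29.30 = 3.452 mg/L.

t_c ≈ 1.80 d; D_c ≈ 3.45 mg/L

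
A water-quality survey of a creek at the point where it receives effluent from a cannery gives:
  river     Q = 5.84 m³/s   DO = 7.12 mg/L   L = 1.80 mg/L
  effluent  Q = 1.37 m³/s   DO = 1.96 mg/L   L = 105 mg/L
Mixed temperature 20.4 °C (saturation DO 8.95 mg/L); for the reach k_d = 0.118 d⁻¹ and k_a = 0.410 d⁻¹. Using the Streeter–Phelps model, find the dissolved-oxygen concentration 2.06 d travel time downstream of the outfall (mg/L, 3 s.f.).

DO ≈ 4.68 mg/L

Mixed DO = (5.84×7.12 + 1.37×1.96)/(5.84+1.37) = 44.27/7.210 = 6.140 mg/L.
Mixed L₀ = (5.84×1.80 + 1.37×105)/(7.210) = 154.4/7.210 = 21.41 mg/L.
Initial deficit D₀ = C_s − DO₀ = 8.95 − 6.140 = 2.810 mg/L.
D(2.06) = [0.118×21.41/(0.410−0.118)](e^(−0.118×2.06) − e^(−0.410×2.06)) + 2.810 e^(−0.410×2.06)
= 8.652 × (0.7842 − 0.4297) + 2.810 × 0.4297 = 4.275 mg/L.
DO = 8.95 − 4.275 = 4.675 mg/L.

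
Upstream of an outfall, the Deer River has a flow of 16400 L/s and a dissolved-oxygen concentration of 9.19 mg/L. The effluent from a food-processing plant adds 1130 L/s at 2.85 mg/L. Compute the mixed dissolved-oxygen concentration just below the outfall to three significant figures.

Flow-weighted mixing: C = (Q_r C_r + Q_w C_w)/(Q_r + Q_w)
= (16400×9.19 + 1130×2.85)/(16400 + 1130) = 153900/17530 = 8.781 mg/L.

8.78 mg/L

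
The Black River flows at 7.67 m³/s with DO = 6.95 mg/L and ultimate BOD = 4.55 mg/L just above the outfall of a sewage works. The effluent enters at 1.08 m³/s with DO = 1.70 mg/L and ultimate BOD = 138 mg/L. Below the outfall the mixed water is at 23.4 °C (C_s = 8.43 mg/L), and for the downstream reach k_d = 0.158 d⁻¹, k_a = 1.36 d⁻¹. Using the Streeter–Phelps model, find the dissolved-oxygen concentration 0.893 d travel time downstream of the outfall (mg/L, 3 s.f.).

Mixed DO = (7.67×6.95 + 1.08×1.70)/(7.67+1.08) = 55.14/8.750 = 6.302 mg/L.
Mixed L₀ = (7.67×4.55 + 1.08×138)/(8.750) = 183.9/8.750 = 21.02 mg/L.
Initial deficit D₀ = C_s − DO₀ = 8.43 − 6.302 = 2.128 mg/L.
D(0.893) = [0.158×21.02/(1.36−0.158)](e^(−0.158×0.893) − e^(−1.36×0.893)) + 2.128 e^(−1.36×0.893)
= 2.763 × (0.8684 − 0.2969) + 2.128 × 0.2969 = 2.211 mg/L.
DO = 8.43 − 2.211 = 6.219 mg/L.

DO ≈ 6.22 mg/L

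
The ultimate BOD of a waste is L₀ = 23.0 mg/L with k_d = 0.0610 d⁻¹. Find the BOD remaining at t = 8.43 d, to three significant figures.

L_t = L₀ e^(−k_d t) = 23.0 × e^(−0.0610×8.43) = 23.0 × 0.5980 = 13.75 mg/L.

L ≈ 13.8 mg/L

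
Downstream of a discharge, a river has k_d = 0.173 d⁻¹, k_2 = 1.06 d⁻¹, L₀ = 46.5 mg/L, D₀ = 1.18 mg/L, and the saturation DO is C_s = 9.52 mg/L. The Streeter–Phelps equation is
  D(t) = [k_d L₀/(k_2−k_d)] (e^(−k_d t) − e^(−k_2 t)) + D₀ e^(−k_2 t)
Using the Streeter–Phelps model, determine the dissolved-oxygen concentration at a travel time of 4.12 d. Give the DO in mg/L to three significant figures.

k_d L₀/(k_2−k_d) = 0.173×46.5/(1.06−0.173) = 8.044/0.8870 = 9.069 mg/L.
e^(−k_d t) = e^(−0.173×4.120) = 0.4903; e^(−k_2 t) = e^(−1.06×4.120) = 0.01269.
D = 9.069 × (0.4903 − 0.01269) + 1.18 × 0.01269 = 4.332 + 0.01497 = 4.347 mg/L.
DO = C_s − D = 9.52 − 4.347 = 5.173 mg/L.

DO ≈ 5.17 mg/L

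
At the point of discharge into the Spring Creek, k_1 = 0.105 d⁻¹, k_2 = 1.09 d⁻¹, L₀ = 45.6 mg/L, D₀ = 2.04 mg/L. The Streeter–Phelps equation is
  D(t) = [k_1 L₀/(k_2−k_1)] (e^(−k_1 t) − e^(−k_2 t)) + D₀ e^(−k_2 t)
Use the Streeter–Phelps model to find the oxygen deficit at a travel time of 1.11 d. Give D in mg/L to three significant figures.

D ≈ 3.48 mg/L

k_1 L₀/(k_2−k_1) = 0.105×45.6/(1.09−0.105) = 4.788/0.9850 = 4.861 mg/L.
e^(−k_1 t) = e^(−0.105×1.110) = 0.8900; e^(−k_2 t) = e^(−1.09×1.110) = 0.2982.
D = 4.861 × (0.8900 − 0.2982) + 2.04 × 0.2982 = 2.876 + 0.6084 = 3.485 mg/L.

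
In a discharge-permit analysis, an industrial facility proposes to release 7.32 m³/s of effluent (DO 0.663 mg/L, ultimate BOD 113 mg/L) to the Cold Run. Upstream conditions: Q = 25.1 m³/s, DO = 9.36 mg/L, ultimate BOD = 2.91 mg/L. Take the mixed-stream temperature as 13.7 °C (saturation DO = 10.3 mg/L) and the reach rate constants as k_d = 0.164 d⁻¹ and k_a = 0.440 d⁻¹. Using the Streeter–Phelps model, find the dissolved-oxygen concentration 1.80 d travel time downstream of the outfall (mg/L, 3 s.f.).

DO ≈ 4.18 mg/L

Mixed DO = (25.1×9.36 + 7.32×0.663)/(25.1+7.32) = 239.8/32.42 = 7.396 mg/L.
Mixed L₀ = (25.1×2.91 + 7.32×113)/(32.42) = 900.2/32.42 = 27.77 mg/L.
Initial deficit D₀ = C_s − DO₀ = 10.3 − 7.396 = 2.904 mg/L.
D(1.80) = [0.164×27.77/(0.440−0.164)](e^(−0.164×1.80) − e^(−0.440×1.80)) + 2.904 e^(−0.440×1.80)
= 16.50 × (0.7444 − 0.4529) + 2.904 × 0.4529 = 6.124 mg/L.
DO = 10.3 − 6.124 = 4.176 mg/L.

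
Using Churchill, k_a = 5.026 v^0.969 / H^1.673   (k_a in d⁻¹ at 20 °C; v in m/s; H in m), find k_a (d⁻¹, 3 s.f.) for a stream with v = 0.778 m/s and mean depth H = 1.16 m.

k_a = 5.026 × 0.778^0.969 / 1.16^1.673 = 5.026 × 0.7841 / 1.282 = 3.074 d⁻¹.

k_a ≈ 3.07 d⁻¹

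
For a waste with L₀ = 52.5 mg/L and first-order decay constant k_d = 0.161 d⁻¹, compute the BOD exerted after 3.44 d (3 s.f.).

y ≈ 22.3 mg/L

y_t = L₀(1 − e^(−k_d t)) = 52.5 × (1 − e^(−0.161×3.44))
= 52.5 × (1 − 0.5747) = 52.5 × 0.4253 = 22.33 mg/L.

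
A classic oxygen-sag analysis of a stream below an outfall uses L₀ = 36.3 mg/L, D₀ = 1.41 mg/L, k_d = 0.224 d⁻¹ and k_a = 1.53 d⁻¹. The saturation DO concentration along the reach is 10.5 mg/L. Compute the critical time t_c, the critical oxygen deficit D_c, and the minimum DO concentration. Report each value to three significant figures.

With k_a/k_d = 6.830 and 1 − D₀(k_a−k_d)/(k_d L₀) = 0.7735,
t_c = ln(6.830 × 0.7735) / (1.53 − 0.224) = ln(5.283) / 1.306 = 1.665/1.306 = 1.275 d.
L(t_c) = L₀ e^(−k_d t_c) = 36.3 × 0.7516 = 27.28 mg/L, and at the critical point k_a D_c = k_d L, so D_c = (0.224/1.53) × 27.28 = 3.995 mg/L.
Minimum DO = C_s − D_c = 10.5 − 3.995 = 6.505 mg/L.

t_c ≈ 1.27 d; D_c ≈ 3.99 mg/L; min DO ≈ 6.51 mg/L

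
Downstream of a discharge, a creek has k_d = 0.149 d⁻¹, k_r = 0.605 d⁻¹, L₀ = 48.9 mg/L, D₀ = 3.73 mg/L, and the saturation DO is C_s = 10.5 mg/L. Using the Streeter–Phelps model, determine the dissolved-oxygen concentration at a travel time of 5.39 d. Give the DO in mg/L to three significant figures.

DO ≈ 3.81 mg/L

k_d L₀/(k_r−k_d) = 0.149×48.9/(0.605−0.149) = 7.286/0.4560 = 15.98 mg/L.
e^(−k_d t) = e^(−0.149×5.390) = 0.4479; e^(−k_r t) = e^(−0.605×5.390) = 0.03835.
D = 15.98 × (0.4479 − 0.03835) + 3.73 × 0.03835 = 6.544 + 0.1431 = 6.687 mg/L.
DO = C_s − D = 10.5 − 6.687 = 3.813 mg/L.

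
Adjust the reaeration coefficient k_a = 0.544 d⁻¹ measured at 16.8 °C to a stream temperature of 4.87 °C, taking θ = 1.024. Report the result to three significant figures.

k_a(T₂) = k_a(T₁) · θ^(T₂−T₁) = 0.544 × 1.024^(4.87−16.8)
= 0.544 × 1.024^-11.9 = 0.544 × 0.7536 = 0.4099 d⁻¹.

k_a ≈ 0.410 d⁻¹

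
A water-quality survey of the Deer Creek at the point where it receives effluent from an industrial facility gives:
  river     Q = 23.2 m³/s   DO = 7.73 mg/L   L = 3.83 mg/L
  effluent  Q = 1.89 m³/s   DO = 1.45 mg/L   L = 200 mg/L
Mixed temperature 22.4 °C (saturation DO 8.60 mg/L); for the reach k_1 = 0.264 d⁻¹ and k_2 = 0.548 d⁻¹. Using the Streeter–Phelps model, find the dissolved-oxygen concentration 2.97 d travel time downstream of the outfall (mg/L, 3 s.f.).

Mixed DO = (23.2×7.73 + 1.89×1.45)/(23.2+1.89) = 182.1/25.09 = 7.257 mg/L.
Mixed L₀ = (23.2×3.83 + 1.89×200)/(25.09) = 466.9/25.09 = 18.61 mg/L.
Initial deficit D₀ = C_s − DO₀ = 8.60 − 7.257 = 1.343 mg/L.
D(2.97) = [0.264×18.61/(0.548−0.264)](e^(−0.264×2.97) − e^(−0.548×2.97)) + 1.343 e^(−0.548×2.97)
= 17.30 × (0.4565 − 0.1964) + 1.343 × 0.1964 = 4.763 mg/L.
DO = 8.60 − 4.763 = 3.837 mg/L.

DO ≈ 3.84 mg/L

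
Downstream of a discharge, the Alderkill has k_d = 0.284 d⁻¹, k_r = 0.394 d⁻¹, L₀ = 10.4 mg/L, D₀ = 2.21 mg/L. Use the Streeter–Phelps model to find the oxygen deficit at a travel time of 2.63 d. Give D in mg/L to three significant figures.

k_d L₀/(k_r−k_d) = 0.284×10.4/(0.394−0.284) = 2.954/0.1100 = 26.85 mg/L.
e^(−k_d t) = e^(−0.284×2.630) = 0.4738; e^(−k_r t) = e^(−0.394×2.630) = 0.3548.
D = 26.85 × (0.4738 − 0.3548) + 2.21 × 0.3548 = 3.196 + 0.7841 = 3.980 mg/L.

D ≈ 3.98 mg/L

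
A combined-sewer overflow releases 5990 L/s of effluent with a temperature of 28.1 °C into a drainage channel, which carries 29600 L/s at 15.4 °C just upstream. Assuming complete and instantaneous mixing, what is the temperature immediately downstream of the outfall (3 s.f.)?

Flow-weighted mixing: C = (Q_r C_r + Q_w C_w)/(Q_r + Q_w)
= (29600×15.4 + 5990×28.1)/(29600 + 5990) = 624200/35590 = 17.54 °C.

17.5 °C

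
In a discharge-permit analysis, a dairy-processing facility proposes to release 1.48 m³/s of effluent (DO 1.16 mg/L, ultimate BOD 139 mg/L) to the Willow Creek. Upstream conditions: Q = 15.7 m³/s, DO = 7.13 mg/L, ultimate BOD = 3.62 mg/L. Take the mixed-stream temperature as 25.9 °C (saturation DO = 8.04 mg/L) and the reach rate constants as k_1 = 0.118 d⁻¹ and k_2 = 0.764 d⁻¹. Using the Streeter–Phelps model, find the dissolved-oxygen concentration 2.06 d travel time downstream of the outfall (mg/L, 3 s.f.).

DO ≈ 6.13 mg/L

Mixed DO = (15.7×7.13 + 1.48×1.16)/(15.7+1.48) = 113.7/17.18 = 6.616 mg/L.
Mixed L₀ = (15.7×3.62 + 1.48×139)/(17.18) = 262.6/17.18 = 15.28 mg/L.
Initial deficit D₀ = C_s − DO₀ = 8.04 − 6.616 = 1.424 mg/L.
D(2.06) = [0.118×15.28/(0.764−0.118)](e^(−0.118×2.06) − e^(−0.764×2.06)) + 1.424 e^(−0.764×2.06)
= 2.792 × (0.7842 − 0.2072) + 1.424 × 0.2072 = 1.906 mg/L.
DO = 8.04 − 1.906 = 6.134 mg/L.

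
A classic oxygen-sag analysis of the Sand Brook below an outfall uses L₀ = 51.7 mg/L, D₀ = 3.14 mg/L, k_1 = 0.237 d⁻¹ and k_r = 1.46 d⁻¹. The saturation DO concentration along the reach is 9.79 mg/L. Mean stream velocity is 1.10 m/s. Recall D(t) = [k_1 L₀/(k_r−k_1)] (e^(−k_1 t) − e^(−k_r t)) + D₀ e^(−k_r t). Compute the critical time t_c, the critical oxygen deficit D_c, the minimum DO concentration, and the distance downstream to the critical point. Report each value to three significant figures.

t_c ≈ 1.18 d; D_c ≈ 6.35 mg/L; min DO ≈ 3.44 mg/L; x_c ≈ 112 km

At the critical point dD/dt = 0, so k_1 L₀ e^(−k_1 t) = k_r D. Substituting D(t) from the Streeter–Phelps equation and solving for t gives
t_c = ln[(k_r/k_1)(1 − D₀(k_r−k_1)/(k_1 L₀))] / (k_r−k_1).
Here k_r−k_1 = 1.223 d⁻¹ and 1 − D₀(k_r−k_1)/(k_1 L₀) = 1 − 3.14×1.223/(0.237×51.7) = 0.6866, so
t_c = ln(6.160 × 0.6866) / 1.223 = 1.442 / 1.223 = 1.179 d.
D_c = (k_1/k_r) L₀ e^(−k_1 t_c) = (0.237/1.46) × 51.7 × e^(−0.237×1.179) = 0.1623 × 51.7 × 0.7562 = 6.346 mg/L.
Minimum DO = C_s − D_c = 9.79 − 6.346 = 3.444 mg/L.
x_c = v t_c = 1.10 m/s × 1.179 d × 86400 s/d = 112100 m ≈ 112 km.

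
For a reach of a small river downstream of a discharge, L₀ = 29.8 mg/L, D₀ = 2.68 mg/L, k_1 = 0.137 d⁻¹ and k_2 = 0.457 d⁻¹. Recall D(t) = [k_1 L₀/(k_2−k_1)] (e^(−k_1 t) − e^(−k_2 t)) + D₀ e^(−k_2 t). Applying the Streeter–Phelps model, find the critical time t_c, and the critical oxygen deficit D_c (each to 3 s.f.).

t_c ≈ 3.03 d; D_c ≈ 5.90 mg/L

At the critical point dD/dt = 0, so k_1 L₀ e^(−k_1 t) = k_2 D. Substituting D(t) from the Streeter–Phelps equation and solving for t gives
t_c = ln[(k_2/k_1)(1 − D₀(k_2−k_1)/(k_1 L₀))] / (k_2−k_1).
Here k_2−k_1 = 0.3200 d⁻¹ and 1 − D₀(k_2−k_1)/(k_1 L₀) = 1 − 2.68×0.3200/(0.137×29.8) = 0.7899, so
t_c = ln(3.336 × 0.7899) / 0.3200 = 0.9689 / 0.3200 = 3.028 d.
D_c = (k_1/k_2) L₀ e^(−k_1 t_c) = (0.137/0.457) × 29.8 × e^(−0.137×3.028) = 0.2998 × 29.8 × 0.6605 = 5.900 mg/L.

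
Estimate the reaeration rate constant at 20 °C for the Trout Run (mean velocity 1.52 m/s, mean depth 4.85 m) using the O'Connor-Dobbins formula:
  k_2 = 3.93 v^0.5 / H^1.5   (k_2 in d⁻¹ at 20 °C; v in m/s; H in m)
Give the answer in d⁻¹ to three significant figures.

k_2 = 3.93 × 1.52^0.5 / 4.85^1.5 = 3.93 × 1.233 / 10.68 = 0.4536 d⁻¹.

k_2 ≈ 0.454 d⁻¹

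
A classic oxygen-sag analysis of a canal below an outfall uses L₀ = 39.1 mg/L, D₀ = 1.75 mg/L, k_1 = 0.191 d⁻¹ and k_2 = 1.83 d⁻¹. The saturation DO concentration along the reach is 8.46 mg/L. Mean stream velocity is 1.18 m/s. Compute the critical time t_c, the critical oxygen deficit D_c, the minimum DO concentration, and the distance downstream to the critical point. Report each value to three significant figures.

With k_2/k_1 = 9.581 and 1 − D₀(k_2−k_1)/(k_1 L₀) = 0.6159,
t_c = ln(9.581 × 0.6159) / (1.83 − 0.191) = ln(5.901) / 1.639 = 1.775/1.639 = 1.083 d.
D_c = (k_1/k_2) L₀ e^(−k_1 t_c) = (0.191/1.83) × 39.1 × e^(−0.191×1.083) = 0.1044 × 39.1 × 0.8131 = 3.318 mg/L.
Minimum DO = C_s − D_c = 8.46 − 3.318 = 5.142 mg/L.
x_c = v t_c = 1.18 m/s × 1.083 d × 86400 s/d = 110400 m ≈ 110 km.

t_c ≈ 1.08 d; D_c ≈ 3.32 mg/L; min DO ≈ 5.14 mg/L; x_c ≈ 110 km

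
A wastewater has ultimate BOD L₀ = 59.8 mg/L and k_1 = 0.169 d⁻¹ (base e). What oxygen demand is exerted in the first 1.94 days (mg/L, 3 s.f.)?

y_t = L₀(1 − e^(−k_1 t)) = 59.8 × (1 − e^(−0.169×1.94))
= 59.8 × (1 − 0.7205) = 59.8 × 0.2795 = 16.72 mg/L.

y ≈ 16.7 mg/L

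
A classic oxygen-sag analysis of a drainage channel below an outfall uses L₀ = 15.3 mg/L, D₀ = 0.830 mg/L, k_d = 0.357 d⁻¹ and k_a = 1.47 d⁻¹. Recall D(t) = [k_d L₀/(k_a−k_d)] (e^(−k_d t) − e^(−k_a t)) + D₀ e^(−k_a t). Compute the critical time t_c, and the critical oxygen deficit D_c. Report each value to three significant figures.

t_c ≈ 1.11 d; D_c ≈ 2.50 mg/L

t_c = [1/(k_a−k_d)] ln[(k_a/k_d)(1 − D₀(k_a−k_d)/(k_d L₀))]
= [1/(1.47−0.357)] ln[(1.47/0.357)(1 − 0.830×1.113/(0.357×15.3))]
= (1/1.113) ln[4.118 × 0.8309] = 0.8985 × ln(3.421) = 0.8985 × 1.230 = 1.105 d.
L(t_c) = L₀ e^(−k_d t_c) = 15.3 × 0.6740 = 10.31 mg/L, and at the critical point k_a D_c = k_d L, so D_c = (0.357/1.47) × 10.31 = 2.504 mg/L.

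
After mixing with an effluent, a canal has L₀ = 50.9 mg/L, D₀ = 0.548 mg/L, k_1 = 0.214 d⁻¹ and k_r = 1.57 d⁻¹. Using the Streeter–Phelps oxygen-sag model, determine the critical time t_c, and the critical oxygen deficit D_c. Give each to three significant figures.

t_c ≈ 1.42 d; D_c ≈ 5.12 mg/L

t_c = [1/(k_r−k_1)] ln[(k_r/k_1)(1 − D₀(k_r−k_1)/(k_1 L₀))]
= [1/(1.57−0.214)] ln[(1.57/0.214)(1 − 0.548×1.356/(0.214×50.9))]
= (1/1.356) ln[7.336 × 0.9318] = 0.7375 × ln(6.836) = 0.7375 × 1.922 = 1.418 d.
L(t_c) = L₀ e^(−k_1 t_c) = 50.9 × 0.7383 = 37.58 mg/L, and at the critical point k_r D_c = k_1 L, so D_c = (0.214/1.57) × 37.58 = 5.123 mg/L.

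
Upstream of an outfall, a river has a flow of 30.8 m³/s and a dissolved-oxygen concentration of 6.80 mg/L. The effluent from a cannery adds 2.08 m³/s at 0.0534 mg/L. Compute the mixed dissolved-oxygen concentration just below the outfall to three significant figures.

6.37 mg/L

Flow-weighted mixing: C = (Q_r C_r + Q_w C_w)/(Q_r + Q_w)
= (30.8×6.80 + 2.08×0.0534)/(30.8 + 2.08) = 209.6/32.88 = 6.373 mg/L.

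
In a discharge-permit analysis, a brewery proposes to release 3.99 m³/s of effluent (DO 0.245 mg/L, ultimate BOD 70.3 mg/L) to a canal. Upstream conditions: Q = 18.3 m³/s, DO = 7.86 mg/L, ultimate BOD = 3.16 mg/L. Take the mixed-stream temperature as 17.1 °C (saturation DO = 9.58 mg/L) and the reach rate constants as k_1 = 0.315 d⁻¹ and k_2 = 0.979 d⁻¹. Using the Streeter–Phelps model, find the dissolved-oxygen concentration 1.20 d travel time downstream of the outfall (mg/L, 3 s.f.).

Mixed DO = (18.3×7.86 + 3.99×0.245)/(18.3+3.99) = 144.8/22.29 = 6.497 mg/L.
Mixed L₀ = (18.3×3.16 + 3.99×70.3)/(22.29) = 338.3/22.29 = 15.18 mg/L.
Initial deficit D₀ = C_s − DO₀ = 9.58 − 6.497 = 3.083 mg/L.
D(1.20) = [0.315×15.18/(0.979−0.315)](e^(−0.315×1.20) − e^(−0.979×1.20)) + 3.083 e^(−0.979×1.20)
= 7.201 × (0.6852 − 0.3089) + 3.083 × 0.3089 = 3.662 mg/L.
DO = 9.58 − 3.662 = 5.918 mg/L.

DO ≈ 5.92 mg/L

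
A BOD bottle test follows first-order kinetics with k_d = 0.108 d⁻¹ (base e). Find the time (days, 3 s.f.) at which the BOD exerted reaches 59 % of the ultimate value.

y/L₀ = 1 − e^(−k_d t) = 0.59 ⇒ e^(−k_d t) = 0.410
t = −ln(0.410) / 0.108 = 0.8916 / 0.108 = 8.256 d.

t ≈ 8.26 d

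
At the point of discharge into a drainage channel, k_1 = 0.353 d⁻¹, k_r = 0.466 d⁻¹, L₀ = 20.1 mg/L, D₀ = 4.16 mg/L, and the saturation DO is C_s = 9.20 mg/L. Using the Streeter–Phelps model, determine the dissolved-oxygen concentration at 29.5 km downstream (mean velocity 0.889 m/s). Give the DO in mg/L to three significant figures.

Travel time t = x/v = 29.5 km / (0.889 m/s) = 29500 m / 0.889 m/s = 33180 s = 0.3841 d.
k_1 L₀/(k_r−k_1) = 0.353×20.1/(0.466−0.353) = 7.095/0.1130 = 62.79 mg/L.
e^(−k_1 t) = e^(−0.353×0.3841) = 0.8732; e^(−k_r t) = e^(−0.466×0.3841) = 0.8361.
D = 62.79 × (0.8732 − 0.8361) + 4.16 × 0.8361 = 2.329 + 3.478 = 5.807 mg/L.
DO = C_s − D = 9.20 − 5.807 = 3.393 mg/L.

DO ≈ 3.39 mg/L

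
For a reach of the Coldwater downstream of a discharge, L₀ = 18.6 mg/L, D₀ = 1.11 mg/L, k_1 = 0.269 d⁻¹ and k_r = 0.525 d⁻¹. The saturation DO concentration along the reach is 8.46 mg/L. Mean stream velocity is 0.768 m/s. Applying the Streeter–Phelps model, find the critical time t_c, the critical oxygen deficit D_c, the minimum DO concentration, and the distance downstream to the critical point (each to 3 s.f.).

At the critical point dD/dt = 0, so k_1 L₀ e^(−k_1 t) = k_r D. Substituting D(t) from the Streeter–Phelps equation and solving for t gives
t_c = ln[(k_r/k_1)(1 − D₀(k_r−k_1)/(k_1 L₀))] / (k_r−k_1).
Here k_r−k_1 = 0.2560 d⁻¹ and 1 − D₀(k_r−k_1)/(k_1 L₀) = 1 − 1.11×0.2560/(0.269×18.6) = 0.9432, so
t_c = ln(1.952 × 0.9432) / 0.2560 = 0.6102 / 0.2560 = 2.384 d.
D_c = (k_1/k_r) L₀ e^(−k_1 t_c) = (0.269/0.525) × 18.6 × e^(−0.269×2.384) = 0.5124 × 18.6 × 0.5267 = 5.019 mg/L.
Minimum DO = C_s − D_c = 8.46 − 5.019 = 3.441 mg/L.
x_c = v t_c = 0.768 m/s × 2.384 d × 86400 s/d = 158200 m ≈ 158 km.

t_c ≈ 2.38 d; D_c ≈ 5.02 mg/L; min DO ≈ 3.44 mg/L; x_c ≈ 158 km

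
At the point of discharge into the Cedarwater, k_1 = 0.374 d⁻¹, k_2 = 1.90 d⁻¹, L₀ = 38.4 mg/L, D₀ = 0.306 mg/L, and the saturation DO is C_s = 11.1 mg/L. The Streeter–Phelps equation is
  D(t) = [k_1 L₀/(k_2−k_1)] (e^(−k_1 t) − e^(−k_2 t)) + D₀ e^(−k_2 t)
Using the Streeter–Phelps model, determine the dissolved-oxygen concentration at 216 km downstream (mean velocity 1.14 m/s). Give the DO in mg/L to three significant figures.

DO ≈ 7.10 mg/L

Travel time t = x/v = 216 km / (1.14 m/s) = 216000 m / 1.14 m/s = 189500 s = 2.193 d.
k_1 L₀/(k_2−k_1) = 0.374×38.4/(1.90−0.374) = 14.36/1.526 = 9.411 mg/L.
e^(−k_1 t) = e^(−0.374×2.193) = 0.4404; e^(−k_2 t) = e^(−1.90×2.193) = 0.01550.
D = 9.411 × (0.4404 − 0.01550) + 0.306 × 0.01550 = 3.998 + 0.004744 = 4.003 mg/L.
DO = C_s − D = 11.1 − 4.003 = 7.097 mg/L.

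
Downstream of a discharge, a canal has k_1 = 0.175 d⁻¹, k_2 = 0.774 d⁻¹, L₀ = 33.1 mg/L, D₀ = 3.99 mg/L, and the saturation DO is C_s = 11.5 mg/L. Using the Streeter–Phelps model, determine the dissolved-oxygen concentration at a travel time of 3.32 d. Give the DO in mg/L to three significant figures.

DO ≈ 6.53 mg/L

k_1 L₀/(k_2−k_1) = 0.175×33.1/(0.774−0.175) = 5.792/0.5990 = 9.670 mg/L.
e^(−k_1 t) = e^(−0.175×3.320) = 0.5593; e^(−k_2 t) = e^(−0.774×3.320) = 0.07656.
D = 9.670 × (0.5593 − 0.07656) + 3.99 × 0.07656 = 4.669 + 0.3055 = 4.974 mg/L.
DO = C_s − D = 11.5 − 4.974 = 6.526 mg/L.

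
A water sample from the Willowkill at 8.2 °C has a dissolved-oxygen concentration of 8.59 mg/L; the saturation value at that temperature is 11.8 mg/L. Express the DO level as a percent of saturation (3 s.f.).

72.8 % saturation

% saturation = C/C_s × 100 = 8.59/11.8 × 100 = 72.8 %.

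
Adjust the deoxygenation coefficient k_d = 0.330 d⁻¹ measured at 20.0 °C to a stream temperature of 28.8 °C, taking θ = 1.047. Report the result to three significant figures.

k_d(T₂) = k_d(T₁) · θ^(T₂−T₁) = 0.330 × 1.047^(28.8−20.0)
= 0.330 × 1.047^8.80 = 0.330 × 1.498 = 0.4944 d⁻¹.

k_d ≈ 0.494 d⁻¹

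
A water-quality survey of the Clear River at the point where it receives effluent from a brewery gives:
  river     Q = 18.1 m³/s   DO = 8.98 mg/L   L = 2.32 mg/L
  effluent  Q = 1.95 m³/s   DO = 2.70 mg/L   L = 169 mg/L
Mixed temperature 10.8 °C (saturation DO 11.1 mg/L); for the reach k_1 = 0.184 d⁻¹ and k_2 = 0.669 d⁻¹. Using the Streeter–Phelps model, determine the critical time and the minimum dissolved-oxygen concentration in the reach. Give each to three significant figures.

t_c ≈ 1.65 d; minimum DO ≈ 7.34 mg/L

Mixed DO = (18.1×8.98 + 1.95×2.70)/(18.1+1.95) = 167.8/20.05 = 8.369 mg/L.
Mixed L₀ = (18.1×2.32 + 1.95×169)/(20.05) = 371.5/20.05 = 18.53 mg/L.
Initial deficit D₀ = C_s − DO₀ = 11.1 − 8.369 = 2.731 mg/L.
t_c = (1/0.4850) ln[(0.669/0.184)(1 − 2.731×0.4850/(0.184×18.53))] = 2.062 × ln(2.224) = 1.648 d.
D_c = (0.184/0.669) × 18.53 × e^(−0.184×1.648) = 0.2750 × 18.53 × 0.7385 = 3.764 mg/L.
Minimum DO = 11.1 − 3.764 = 7.336 mg/L.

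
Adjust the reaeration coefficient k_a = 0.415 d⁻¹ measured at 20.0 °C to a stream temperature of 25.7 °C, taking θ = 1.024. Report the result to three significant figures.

k_a ≈ 0.475 d⁻¹

k_a(T₂) = k_a(T₁) · θ^(T₂−T₁) = 0.415 × 1.024^(25.7−20.0)
= 0.415 × 1.024^5.70 = 0.415 × 1.145 = 0.4751 d⁻¹.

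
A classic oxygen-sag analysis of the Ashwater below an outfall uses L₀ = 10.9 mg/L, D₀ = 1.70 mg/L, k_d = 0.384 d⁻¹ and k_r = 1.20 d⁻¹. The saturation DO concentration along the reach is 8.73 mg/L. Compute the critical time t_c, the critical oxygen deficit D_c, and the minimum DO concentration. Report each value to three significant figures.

With k_r/k_d = 3.125 and 1 − D₀(k_r−k_d)/(k_d L₀) = 0.6686,
t_c = ln(3.125 × 0.6686) / (1.20 − 0.384) = ln(2.089) / 0.8160 = 0.7368/0.8160 = 0.9030 d.
D_c = (k_d/k_r) L₀ e^(−k_d t_c) = (0.384/1.20) × 10.9 × e^(−0.384×0.9030) = 0.3200 × 10.9 × 0.7070 = 2.466 mg/L.
Minimum DO = C_s − D_c = 8.73 − 2.466 = 6.264 mg/L.

t_c ≈ 0.903 d; D_c ≈ 2.47 mg/L; min DO ≈ 6.26 mg/L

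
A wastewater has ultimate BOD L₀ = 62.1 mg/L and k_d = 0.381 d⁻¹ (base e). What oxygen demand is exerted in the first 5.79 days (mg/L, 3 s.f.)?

y_t = L₀(1 − e^(−k_d t)) = 62.1 × (1 − e^(−0.381×5.79))
= 62.1 × (1 − 0.1101) = 62.1 × 0.8899 = 55.26 mg/L.

y ≈ 55.3 mg/L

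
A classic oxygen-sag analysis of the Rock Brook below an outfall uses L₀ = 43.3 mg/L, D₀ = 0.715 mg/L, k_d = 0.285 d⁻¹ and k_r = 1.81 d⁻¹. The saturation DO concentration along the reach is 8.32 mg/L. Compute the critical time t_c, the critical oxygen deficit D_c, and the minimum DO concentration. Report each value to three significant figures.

t_c ≈ 1.15 d; D_c ≈ 4.91 mg/L; min DO ≈ 3.41 mg/L

At the critical point dD/dt = 0, so k_d L₀ e^(−k_d t) = k_r D. Substituting D(t) from the Streeter–Phelps equation and solving for t gives
t_c = ln[(k_r/k_d)(1 − D₀(k_r−k_d)/(k_d L₀))] / (k_r−k_d).
Here k_r−k_d = 1.525 d⁻¹ and 1 − D₀(k_r−k_d)/(k_d L₀) = 1 − 0.715×1.525/(0.285×43.3) = 0.9116, so
t_c = ln(6.351 × 0.9116) / 1.525 = 1.756 / 1.525 = 1.152 d.
L(t_c) = L₀ e^(−k_d t_c) = 43.3 × 0.7202 = 31.19 mg/L, and at the critical point k_r D_c = k_d L, so D_c = (0.285/1.81) × 31.19 = 4.910 mg/L.
Minimum DO = C_s − D_c = 8.32 − 4.910 = 3.410 mg/L.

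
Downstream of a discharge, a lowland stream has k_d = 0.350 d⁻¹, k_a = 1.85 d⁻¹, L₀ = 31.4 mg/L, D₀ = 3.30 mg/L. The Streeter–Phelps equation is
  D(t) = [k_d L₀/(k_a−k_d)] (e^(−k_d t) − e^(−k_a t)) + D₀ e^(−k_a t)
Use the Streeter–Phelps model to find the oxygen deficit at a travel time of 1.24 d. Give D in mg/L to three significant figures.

k_d L₀/(k_a−k_d) = 0.350×31.4/(1.85−0.350) = 10.99/1.500 = 7.327 mg/L.
e^(−k_d t) = e^(−0.350×1.240) = 0.6479; e^(−k_a t) = e^(−1.85×1.240) = 0.1009.
D = 7.327 × (0.6479 − 0.1009) + 3.30 × 0.1009 = 4.008 + 0.3328 = 4.341 mg/L.

D ≈ 4.34 mg/L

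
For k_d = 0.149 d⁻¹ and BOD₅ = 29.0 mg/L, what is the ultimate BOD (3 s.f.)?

BOD₅ = L₀(1 − e^(−5k_d)) ⇒ L₀ = BOD₅ / (1 − e^(−5×0.149))
= 29.0 / (1 − 0.4747) = 29.0 / 0.5253 = 55.21 mg/L.

L₀ ≈ 55.2 mg/L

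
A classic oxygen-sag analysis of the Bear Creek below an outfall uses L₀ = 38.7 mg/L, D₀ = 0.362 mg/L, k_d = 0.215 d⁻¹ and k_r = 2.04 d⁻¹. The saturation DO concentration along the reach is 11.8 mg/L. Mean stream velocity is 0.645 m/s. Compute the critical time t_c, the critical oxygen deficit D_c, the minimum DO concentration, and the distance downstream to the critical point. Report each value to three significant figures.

t_c ≈ 1.19 d; D_c ≈ 3.16 mg/L; min DO ≈ 8.64 mg/L; x_c ≈ 66.2 km

At the critical point dD/dt = 0, so k_d L₀ e^(−k_d t) = k_r D. Substituting D(t) from the Streeter–Phelps equation and solving for t gives
t_c = ln[(k_r/k_d)(1 − D₀(k_r−k_d)/(k_d L₀))] / (k_r−k_d).
Here k_r−k_d = 1.825 d⁻¹ and 1 − D₀(k_r−k_d)/(k_d L₀) = 1 − 0.362×1.825/(0.215×38.7) = 0.9206, so
t_c = ln(9.488 × 0.9206) / 1.825 = 2.167 / 1.825 = 1.188 d.
D_c = (k_d/k_r) L₀ e^(−k_d t_c) = (0.215/2.04) × 38.7 × e^(−0.215×1.188) = 0.1054 × 38.7 × 0.7747 = 3.160 mg/L.
Minimum DO = C_s − D_c = 11.8 − 3.160 = 8.640 mg/L.
x_c = v t_c = 0.645 m/s × 1.188 d × 86400 s/d = 66180 m ≈ 66.2 km.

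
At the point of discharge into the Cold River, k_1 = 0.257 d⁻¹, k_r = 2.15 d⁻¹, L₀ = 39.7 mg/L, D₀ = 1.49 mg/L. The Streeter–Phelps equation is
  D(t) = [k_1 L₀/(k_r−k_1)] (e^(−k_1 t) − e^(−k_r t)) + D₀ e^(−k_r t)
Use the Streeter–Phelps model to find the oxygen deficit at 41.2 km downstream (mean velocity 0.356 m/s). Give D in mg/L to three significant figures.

Travel time t = x/v = 41.2 km / (0.356 m/s) = 41200 m / 0.356 m/s = 115700 s = 1.339 d.
k_1 L₀/(k_r−k_1) = 0.257×39.7/(2.15−0.257) = 10.20/1.893 = 5.390 mg/L.
e^(−k_1 t) = e^(−0.257×1.339) = 0.7088; e^(−k_r t) = e^(−2.15×1.339) = 0.05614.
D = 5.390 × (0.7088 − 0.05614) + 1.49 × 0.05614 = 3.517 + 0.08365 = 3.601 mg/L.

D ≈ 3.60 mg/L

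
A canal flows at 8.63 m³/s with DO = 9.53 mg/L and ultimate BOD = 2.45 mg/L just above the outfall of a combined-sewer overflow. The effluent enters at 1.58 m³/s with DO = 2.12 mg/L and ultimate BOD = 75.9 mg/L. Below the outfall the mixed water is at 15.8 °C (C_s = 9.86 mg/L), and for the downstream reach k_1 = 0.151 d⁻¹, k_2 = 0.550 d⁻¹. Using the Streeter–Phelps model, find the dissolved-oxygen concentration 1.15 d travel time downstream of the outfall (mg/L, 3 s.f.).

Mixed DO = (8.63×9.53 + 1.58×2.12)/(8.63+1.58) = 85.59/10.21 = 8.383 mg/L.
Mixed L₀ = (8.63×2.45 + 1.58×75.9)/(10.21) = 141.1/10.21 = 13.82 mg/L.
Initial deficit D₀ = C_s − DO₀ = 9.86 − 8.383 = 1.477 mg/L.
D(1.15) = [0.151×13.82/(0.550−0.151)](e^(−0.151×1.15) − e^(−0.550×1.15)) + 1.477 e^(−0.550×1.15)
= 5.229 × (0.8406 − 0.5313) + 1.477 × 0.5313 = 2.402 mg/L.
DO = 9.86 − 2.402 = 7.458 mg/L.

DO ≈ 7.46 mg/L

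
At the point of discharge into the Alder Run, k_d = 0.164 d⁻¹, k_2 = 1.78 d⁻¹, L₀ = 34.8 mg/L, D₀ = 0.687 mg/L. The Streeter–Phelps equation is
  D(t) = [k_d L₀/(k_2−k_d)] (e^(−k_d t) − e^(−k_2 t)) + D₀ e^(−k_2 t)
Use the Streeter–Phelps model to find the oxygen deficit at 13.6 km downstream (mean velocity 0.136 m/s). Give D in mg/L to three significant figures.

D ≈ 2.56 mg/L

Travel time t = x/v = 13.6 km / (0.136 m/s) = 13600 m / 0.136 m/s = 100000 s = 1.157 d.
k_d L₀/(k_2−k_d) = 0.164×34.8/(1.78−0.164) = 5.707/1.616 = 3.532 mg/L.
e^(−k_d t) = e^(−0.164×1.157) = 0.8271; e^(−k_2 t) = e^(−1.78×1.157) = 0.1274.
D = 3.532 × (0.8271 − 0.1274) + 0.687 × 0.1274 = 2.471 + 0.08754 = 2.559 mg/L.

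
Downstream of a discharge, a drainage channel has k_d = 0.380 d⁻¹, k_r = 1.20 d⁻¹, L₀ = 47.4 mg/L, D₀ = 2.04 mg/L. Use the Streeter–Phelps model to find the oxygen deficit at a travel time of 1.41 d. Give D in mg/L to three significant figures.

D ≈ 9.19 mg/L

k_d L₀/(k_r−k_d) = 0.380×47.4/(1.20−0.380) = 18.01/0.8200 = 21.97 mg/L.
e^(−k_d t) = e^(−0.380×1.410) = 0.5852; e^(−k_r t) = e^(−1.20×1.410) = 0.1842.
D = 21.97 × (0.5852 − 0.1842) + 2.04 × 0.1842 = 8.809 + 0.3757 = 9.185 mg/L.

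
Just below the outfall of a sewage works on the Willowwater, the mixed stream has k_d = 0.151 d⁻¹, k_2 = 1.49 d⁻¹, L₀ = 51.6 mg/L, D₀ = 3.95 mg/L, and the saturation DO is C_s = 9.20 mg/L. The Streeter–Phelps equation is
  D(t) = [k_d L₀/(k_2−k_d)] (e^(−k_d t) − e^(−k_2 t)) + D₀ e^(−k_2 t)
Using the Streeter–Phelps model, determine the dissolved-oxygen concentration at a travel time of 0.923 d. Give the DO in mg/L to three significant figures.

k_d L₀/(k_2−k_d) = 0.151×51.6/(1.49−0.151) = 7.792/1.339 = 5.819 mg/L.
e^(−k_d t) = e^(−0.151×0.9230) = 0.8699; e^(−k_2 t) = e^(−1.49×0.9230) = 0.2528.
D = 5.819 × (0.8699 − 0.2528) + 3.95 × 0.2528 = 3.591 + 0.9984 = 4.590 mg/L.
DO = C_s − D = 9.20 − 4.590 = 4.610 mg/L.

DO ≈ 4.61 mg/L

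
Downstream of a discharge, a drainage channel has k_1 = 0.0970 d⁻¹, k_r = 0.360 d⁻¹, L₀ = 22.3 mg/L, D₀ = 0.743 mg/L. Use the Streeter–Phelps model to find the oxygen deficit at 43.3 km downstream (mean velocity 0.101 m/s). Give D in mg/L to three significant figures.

Travel time t = x/v = 43.3 km / (0.101 m/s) = 43300 m / 0.101 m/s = 428700 s = 4.962 d.
k_1 L₀/(k_r−k_1) = 0.0970×22.3/(0.360−0.0970) = 2.163/0.2630 = 8.225 mg/L.
e^(−k_1 t) = e^(−0.0970×4.962) = 0.6180; e^(−k_r t) = e^(−0.360×4.962) = 0.1676.
D = 8.225 × (0.6180 − 0.1676) + 0.743 × 0.1676 = 3.704 + 0.1245 = 3.829 mg/L.

D ≈ 3.83 mg/L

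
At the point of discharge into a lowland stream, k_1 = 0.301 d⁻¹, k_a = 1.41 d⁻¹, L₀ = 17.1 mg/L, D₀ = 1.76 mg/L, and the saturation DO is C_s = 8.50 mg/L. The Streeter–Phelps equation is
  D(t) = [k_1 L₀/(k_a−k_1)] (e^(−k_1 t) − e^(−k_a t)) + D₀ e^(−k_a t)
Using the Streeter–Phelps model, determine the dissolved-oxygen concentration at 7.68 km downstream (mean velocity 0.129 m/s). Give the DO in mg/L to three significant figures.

DO ≈ 5.82 mg/L

Travel time t = x/v = 7.68 km / (0.129 m/s) = 7680 m / 0.129 m/s = 59530 s = 0.6891 d.
k_1 L₀/(k_a−k_1) = 0.301×17.1/(1.41−0.301) = 5.147/1.109 = 4.641 mg/L.
e^(−k_1 t) = e^(−0.301×0.6891) = 0.8127; e^(−k_a t) = e^(−1.41×0.6891) = 0.3785.
D = 4.641 × (0.8127 − 0.3785) + 1.76 × 0.3785 = 2.015 + 0.6661 = 2.681 mg/L.
DO = C_s − D = 8.50 − 2.681 = 5.819 mg/L.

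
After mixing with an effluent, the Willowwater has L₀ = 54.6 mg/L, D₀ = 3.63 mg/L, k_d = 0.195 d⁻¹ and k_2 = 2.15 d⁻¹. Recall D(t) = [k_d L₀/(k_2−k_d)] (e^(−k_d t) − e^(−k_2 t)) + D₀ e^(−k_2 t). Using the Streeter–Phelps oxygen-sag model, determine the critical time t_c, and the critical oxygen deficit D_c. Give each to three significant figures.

At the critical point dD/dt = 0, so k_d L₀ e^(−k_d t) = k_2 D. Substituting D(t) from the Streeter–Phelps equation and solving for t gives
t_c = ln[(k_2/k_d)(1 − D₀(k_2−k_d)/(k_d L₀))] / (k_2−k_d).
Here k_2−k_d = 1.955 d⁻¹ and 1 − D₀(k_2−k_d)/(k_d L₀) = 1 − 3.63×1.955/(0.195×54.6) = 0.3335, so
t_c = ln(11.03 × 0.3335) / 1.955 = 1.302 / 1.955 = 0.6660 d.
D_c = (k_d/k_2) L₀ e^(−k_d t_c) = (0.195/2.15) × 54.6 × e^(−0.195×0.6660) = 0.09070 × 54.6 × 0.8782 = 4.349 mg/L.

t_c ≈ 0.666 d; D_c ≈ 4.35 mg/L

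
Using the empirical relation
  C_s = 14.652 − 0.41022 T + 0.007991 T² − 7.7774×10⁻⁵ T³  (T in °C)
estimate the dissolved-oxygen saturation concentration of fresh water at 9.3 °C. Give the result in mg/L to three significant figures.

C_s = 14.652 − 0.41022×9.3 + 0.007991×9.3² − 7.7774×10⁻⁵×9.3³ = 11.47 mg/L.

C_s ≈ 11.5 mg/L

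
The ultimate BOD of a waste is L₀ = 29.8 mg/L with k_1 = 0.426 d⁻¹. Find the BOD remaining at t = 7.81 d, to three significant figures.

L_t = L₀ e^(−k_1 t) = 29.8 × e^(−0.426×7.81) = 29.8 × 0.03590 = 1.070 mg/L.

L ≈ 1.07 mg/L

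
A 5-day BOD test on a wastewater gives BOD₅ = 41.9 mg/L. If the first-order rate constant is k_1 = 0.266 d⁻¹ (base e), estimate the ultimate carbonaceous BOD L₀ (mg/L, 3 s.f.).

BOD₅ = L₀(1 − e^(−5k_1)) ⇒ L₀ = BOD₅ / (1 − e^(−5×0.266))
= 41.9 / (1 − 0.2645) = 41.9 / 0.7355 = 56.97 mg/L.

L₀ ≈ 57.0 mg/L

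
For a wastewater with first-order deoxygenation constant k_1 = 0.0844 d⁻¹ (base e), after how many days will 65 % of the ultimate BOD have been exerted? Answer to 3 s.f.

t ≈ 12.4 d

y/L₀ = 1 − e^(−k_1 t) = 0.65 ⇒ e^(−k_1 t) = 0.350
t = −ln(0.350) / 0.0844 = 1.050 / 0.0844 = 12.44 d.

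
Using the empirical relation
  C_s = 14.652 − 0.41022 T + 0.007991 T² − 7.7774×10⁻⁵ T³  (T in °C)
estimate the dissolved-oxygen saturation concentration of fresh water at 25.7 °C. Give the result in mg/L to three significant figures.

C_s ≈ 8.07 mg/L

C_s = 14.652 − 0.41022×25.7 + 0.007991×25.7² − 7.7774×10⁻⁵×25.7³ = 8.067 mg/L.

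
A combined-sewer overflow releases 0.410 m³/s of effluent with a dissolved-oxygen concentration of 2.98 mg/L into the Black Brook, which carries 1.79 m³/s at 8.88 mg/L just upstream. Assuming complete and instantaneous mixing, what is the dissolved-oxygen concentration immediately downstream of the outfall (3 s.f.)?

7.78 mg/L

Flow-weighted mixing: C = (Q_r C_r + Q_w C_w)/(Q_r + Q_w)
= (1.79×8.88 + 0.410×2.98)/(1.79 + 0.410) = 17.12/2.200 = 7.780 mg/L.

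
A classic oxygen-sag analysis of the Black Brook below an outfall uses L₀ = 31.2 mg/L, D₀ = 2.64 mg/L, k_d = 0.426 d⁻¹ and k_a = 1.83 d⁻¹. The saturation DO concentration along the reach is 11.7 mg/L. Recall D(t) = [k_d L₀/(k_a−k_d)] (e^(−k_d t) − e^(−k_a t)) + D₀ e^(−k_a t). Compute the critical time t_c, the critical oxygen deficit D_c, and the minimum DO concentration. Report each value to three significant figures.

With k_a/k_d = 4.296 and 1 − D₀(k_a−k_d)/(k_d L₀) = 0.7211,
t_c = ln(4.296 × 0.7211) / (1.83 − 0.426) = ln(3.098) / 1.404 = 1.131/1.404 = 0.8053 d.
L(t_c) = L₀ e^(−k_d t_c) = 31.2 × 0.7096 = 22.14 mg/L, and at the critical point k_a D_c = k_d L, so D_c = (0.426/1.83) × 22.14 = 5.154 mg/L.
Minimum DO = C_s − D_c = 11.7 − 5.154 = 6.546 mg/L.

t_c ≈ 0.805 d; D_c ≈ 5.15 mg/L; min DO ≈ 6.55 mg/L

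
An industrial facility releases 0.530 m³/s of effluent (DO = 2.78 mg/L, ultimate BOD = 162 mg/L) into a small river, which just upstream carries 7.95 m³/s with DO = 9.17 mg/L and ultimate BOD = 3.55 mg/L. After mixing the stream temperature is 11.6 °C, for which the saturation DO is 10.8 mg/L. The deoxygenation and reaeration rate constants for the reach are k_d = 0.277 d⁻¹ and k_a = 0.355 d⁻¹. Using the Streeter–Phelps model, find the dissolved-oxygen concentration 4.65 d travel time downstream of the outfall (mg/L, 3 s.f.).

DO ≈ 6.40 mg/L

Mixed DO = (7.95×9.17 + 0.530×2.78)/(7.95+0.530) = 74.37/8.480 = 8.771 mg/L.
Mixed L₀ = (7.95×3.55 + 0.530×162)/(8.480) = 114.1/8.480 = 13.45 mg/L.
Initial deficit D₀ = C_s − DO₀ = 10.8 − 8.771 = 2.029 mg/L.
D(4.65) = [0.277×13.45/(0.355−0.277)](e^(−0.277×4.65) − e^(−0.355×4.65)) + 2.029 e^(−0.355×4.65)
= 47.78 × (0.2758 − 0.1919) + 2.029 × 0.1919 = 4.398 mg/L.
DO = 10.8 − 4.398 = 6.402 mg/L.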